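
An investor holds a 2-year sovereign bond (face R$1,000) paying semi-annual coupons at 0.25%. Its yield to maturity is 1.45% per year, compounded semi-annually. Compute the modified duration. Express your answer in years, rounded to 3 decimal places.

Periodic yield y = 0.00725. First find Macaulay duration:
  t   CF        PV=CF/(1+0.00725)^t    t·PV
  1         1.25         1.2410         1.2410
  2         1.25         1.2321         2.4641
  3         1.25         1.2232         3.6696
  4     1,001.25       972.7325     3,890.9300
  Σ                    976.4288     3,898.3047
P = 976.4288; Macaulay duration = 3,898.3047 / 976.4288 = 3.99241 half-year periods = 1.99621 years.
Modified duration = D_Mac / (1 + y) = 1.99621 / 1.00725 = 1.98184 years.

1.982 years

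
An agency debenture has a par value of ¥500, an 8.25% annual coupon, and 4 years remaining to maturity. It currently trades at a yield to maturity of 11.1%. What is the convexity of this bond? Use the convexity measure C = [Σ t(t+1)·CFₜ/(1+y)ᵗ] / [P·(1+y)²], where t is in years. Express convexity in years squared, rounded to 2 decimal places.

With y = 0.111:
  t   CF        PV=CF/(1+0.111)^t    t·PV        t(t+1)·PV
  1        41.25        37.1287        37.1287          74.2574
  2        41.25        33.4192        66.8384         200.5151
  3        41.25        30.0803        90.2408         360.9633
  4       541.25       355.2562     1,421.0248       7,105.1241
  Σ                    455.8844     1,615.2327       7,740.8599
P = 455.8844.
Convexity = Σ t(t+1)·PV / [P·(1+y)²] = 7,740.8599 / (455.8844 × 1.234321) = 13.75645.

13.76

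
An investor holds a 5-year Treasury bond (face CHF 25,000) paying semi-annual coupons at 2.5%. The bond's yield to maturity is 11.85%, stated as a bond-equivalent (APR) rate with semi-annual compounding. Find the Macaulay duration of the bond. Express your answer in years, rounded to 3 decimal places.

Periodic yield y = 0.05925. Discount each cash flow and weight by its period:
  t   CF        PV=CF/(1+0.05925)^t    t·PV
  1       312.50       295.0201       295.0201
  2       312.50       278.5179       557.0358
  3       312.50       262.9388       788.8163
  4       312.50       248.2311       992.9243
  5       312.50       234.3461     1,171.7303
  6       312.50       221.2377     1,327.4264
  7       312.50       208.8626     1,462.0383
  8       312.50       197.1797     1,577.4377
  9       312.50       186.1503     1,675.3528
  10   25,312.50    14,234.7654   142,347.6539
  Σ                 16,367.2496   152,195.4358
Price P = Σ PV = 16,367.2496.
Macaulay duration = Σ(t·PV) / P = 152,195.4358 / 16,367.2496 = 9.29878 half-year periods.
In years: 9.29878 / 2 = 4.64939 years.

4.649 years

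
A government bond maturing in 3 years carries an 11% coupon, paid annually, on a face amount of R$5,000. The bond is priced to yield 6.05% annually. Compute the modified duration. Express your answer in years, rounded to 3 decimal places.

2.575 years

Periodic yield y = 0.0605. First find Macaulay duration:
  t   CF        PV=CF/(1+0.0605)^t    t·PV
  1       550.00       518.6233       518.6233
  2       550.00       489.0366       978.0732
  3     5,550.00     4,653.2991    13,959.8972
  Σ                  5,660.9589    15,456.5936
P = 5,660.9589; Macaulay duration = 15,456.5936 / 5,660.9589 = 2.73038 years.
Modified duration = D_Mac / (1 + y) = 2.73038 / 1.0605 = 2.57462 years.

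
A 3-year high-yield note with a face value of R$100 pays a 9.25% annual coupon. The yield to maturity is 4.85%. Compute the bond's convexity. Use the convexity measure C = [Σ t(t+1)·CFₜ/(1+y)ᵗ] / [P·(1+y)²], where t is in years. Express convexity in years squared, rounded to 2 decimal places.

With y = 0.0485:
  t   CF        PV=CF/(1+0.0485)^t    t·PV        t(t+1)·PV
  1         9.25         8.8221         8.8221          17.6443
  2         9.25         8.4140        16.8281          50.4843
  3       109.25        94.7799       284.3396       1,137.3585
  Σ                    112.0160       309.9898       1,205.4871
P = 112.0160.
Convexity = Σ t(t+1)·PV / [P·(1+y)²] = 1,205.4871 / (112.0160 × 1.099352) = 9.78916.

9.79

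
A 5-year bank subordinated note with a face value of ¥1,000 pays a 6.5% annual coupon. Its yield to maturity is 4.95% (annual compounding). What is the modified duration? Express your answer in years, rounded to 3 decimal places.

Periodic yield y = 0.0495. First find Macaulay duration:
  t   CF        PV=CF/(1+0.0495)^t    t·PV
  1        65.00        61.9343        61.9343
  2        65.00        59.0131       118.0262
  3        65.00        56.2297       168.6892
  4        65.00        53.5776       214.3106
  5     1,065.00       836.4450     4,182.2250
  Σ                  1,067.1997     4,745.1853
P = 1,067.1997; Macaulay duration = 4,745.1853 / 1,067.1997 = 4.44639 years.
Modified duration = D_Mac / (1 + y) = 4.44639 / 1.0495 = 4.23667 years.

4.237 years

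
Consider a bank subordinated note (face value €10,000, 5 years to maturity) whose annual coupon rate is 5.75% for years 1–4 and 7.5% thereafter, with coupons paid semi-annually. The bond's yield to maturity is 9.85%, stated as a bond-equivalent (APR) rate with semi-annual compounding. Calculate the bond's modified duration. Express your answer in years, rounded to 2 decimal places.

Periodic yield y = 0.04925. First find Macaulay duration:
  t   CF        PV=CF/(1+0.04925)^t    t·PV
  1       287.50       274.0052       274.0052
  2       287.50       261.1439       522.2878
  3       287.50       248.8863       746.6588
  4       287.50       237.2040       948.8158
  5       287.50       226.0700     1,130.3501
  6       287.50       215.4587     1,292.7520
  7       287.50       205.3454     1,437.4179
  8       287.50       195.7068     1,565.6548
  9       375.00       243.2879     2,189.5909
  10   10,375.00     6,415.0246    64,150.2461
  Σ                  8,522.1328    74,257.7794
P = 8,522.1328; Macaulay duration = 74,257.7794 / 8,522.1328 = 8.71352 half-year periods = 4.35676 years.
Modified duration = D_Mac / (1 + y) = 4.35676 / 1.04925 = 4.15226 years.

4.15 years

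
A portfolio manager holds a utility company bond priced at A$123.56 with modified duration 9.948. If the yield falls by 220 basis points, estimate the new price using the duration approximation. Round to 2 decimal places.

A$150.60

Duration approximation: ΔP/P ≈ -D_mod · Δy = -9.948 × (-0.022) = +0.218856.
New price ≈ 123.56 × (1 + 0.218856) = 150.60184736.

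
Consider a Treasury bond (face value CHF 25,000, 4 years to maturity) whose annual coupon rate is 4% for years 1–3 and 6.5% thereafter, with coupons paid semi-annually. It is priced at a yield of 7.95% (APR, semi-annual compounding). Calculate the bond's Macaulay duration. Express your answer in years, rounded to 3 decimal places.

3.713 years

Periodic yield y = 0.03975. Discount each cash flow and weight by its period:
  t   CF        PV=CF/(1+0.03975)^t    t·PV
  1       500.00       480.8848       480.8848
  2       500.00       462.5004       925.0009
  3       500.00       444.8189     1,334.4567
  4       500.00       427.8133     1,711.2532
  5       500.00       411.4579     2,057.2893
  6       500.00       395.7277     2,374.3661
  7       812.50       618.4732     4,329.3122
  8    25,812.50    18,897.2512   151,178.0098
  Σ                 22,138.9274   164,390.5729
Price P = Σ PV = 22,138.9274.
Macaulay duration = Σ(t·PV) / P = 164,390.5729 / 22,138.9274 = 7.42541 half-year periods.
In years: 7.42541 / 2 = 3.71270 years.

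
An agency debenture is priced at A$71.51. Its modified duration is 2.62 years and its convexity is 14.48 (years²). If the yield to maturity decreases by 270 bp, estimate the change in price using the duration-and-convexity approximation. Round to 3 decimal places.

Duration effect: -D_mod·Δy = -2.62 × (-0.027) = +0.070740
Convexity effect: ½·C·(Δy)² = 0.5 × 14.48 × (-0.027)² = +0.00527796
ΔP/P ≈ +0.070740 + 0.00527796 = +0.07601796
ΔP ≈ 71.51 × (+0.07601796) = +5.4360443196.

+A$5.436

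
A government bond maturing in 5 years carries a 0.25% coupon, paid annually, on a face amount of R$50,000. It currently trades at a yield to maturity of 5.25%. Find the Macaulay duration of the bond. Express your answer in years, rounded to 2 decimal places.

Periodic yield y = 0.0525. Discount each cash flow and weight by its year:
  t   CF        PV=CF/(1+0.0525)^t    t·PV
  1       125.00       118.7648       118.7648
  2       125.00       112.8407       225.6814
  3       125.00       107.2121       321.6362
  4       125.00       101.8642       407.4568
  5    50,125.00    38,810.0197   194,050.0985
  Σ                 39,250.7015   195,123.6378
Price P = Σ PV = 39,250.7015.
Macaulay duration = Σ(t·PV) / P = 195,123.6378 / 39,250.7015 = 4.97121 years.

4.97 years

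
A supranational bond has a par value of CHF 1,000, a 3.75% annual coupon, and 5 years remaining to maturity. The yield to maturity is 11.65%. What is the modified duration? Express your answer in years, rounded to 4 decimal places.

4.0980 years

Periodic yield y = 0.1165. First find Macaulay duration:
  t   CF        PV=CF/(1+0.1165)^t    t·PV
  1        37.50        33.5871        33.5871
  2        37.50        30.0825        60.1650
  3        37.50        26.9436        80.8307
  4        37.50        24.1322        96.5287
  5     1,037.50       597.9908     2,989.9538
  Σ                    712.7361     3,261.0652
P = 712.7361; Macaulay duration = 3,261.0652 / 712.7361 = 4.57542 years.
Modified duration = D_Mac / (1 + y) = 4.57542 / 1.1165 = 4.09800 years.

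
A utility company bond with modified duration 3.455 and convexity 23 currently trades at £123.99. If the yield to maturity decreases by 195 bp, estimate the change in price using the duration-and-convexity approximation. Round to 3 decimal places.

+£8.896

Duration effect: -D_mod·Δy = -3.455 × (-0.0195) = +0.0673725
Convexity effect: ½·C·(Δy)² = 0.5 × 23 × (-0.0195)² = +0.004372875
ΔP/P ≈ +0.0673725 + 0.004372875 = +0.071745375
ΔP ≈ 123.99 × (+0.071745375) = +8.89570904625.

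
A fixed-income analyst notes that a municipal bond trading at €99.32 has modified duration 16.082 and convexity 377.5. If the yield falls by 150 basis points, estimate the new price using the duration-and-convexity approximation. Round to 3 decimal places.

€127.497

Duration effect: -D_mod·Δy = -16.082 × (-0.015) = +0.241230
Convexity effect: ½·C·(Δy)² = 0.5 × 377.5 × (-0.015)² = +0.04246875
ΔP/P ≈ +0.241230 + 0.04246875 = +0.28369875
New price ≈ 99.32 × (1 + 0.28369875) = 127.49695985.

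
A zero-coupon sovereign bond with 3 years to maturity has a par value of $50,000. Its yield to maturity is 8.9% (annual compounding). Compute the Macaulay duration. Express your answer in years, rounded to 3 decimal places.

A zero-coupon bond has a single cash flow at maturity, so its Macaulay duration equals its maturity: 3 years.

3.000 years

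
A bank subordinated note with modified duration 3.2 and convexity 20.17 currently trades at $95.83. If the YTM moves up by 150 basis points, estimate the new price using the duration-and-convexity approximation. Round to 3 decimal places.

Duration effect: -D_mod·Δy = -3.2 × (+0.015) = -0.048000
Convexity effect: ½·C·(Δy)² = 0.5 × 20.17 × (0.015)² = +0.002269125
ΔP/P ≈ -0.048000 + 0.002269125 = -0.045730875
New price ≈ 95.83 × (1 - 0.045730875) = 91.44761024875.

$91.448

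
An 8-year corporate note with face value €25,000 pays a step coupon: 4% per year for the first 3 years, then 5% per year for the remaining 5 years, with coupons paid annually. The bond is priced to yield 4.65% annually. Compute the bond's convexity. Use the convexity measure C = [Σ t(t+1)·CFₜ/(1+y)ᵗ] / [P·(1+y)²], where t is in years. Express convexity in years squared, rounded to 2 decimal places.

54.05

With y = 0.0465:
  t   CF        PV=CF/(1+0.0465)^t    t·PV        t(t+1)·PV
  1     1,000.00       955.5662       955.5662       1,911.1323
  2     1,000.00       913.1067     1,826.2134       5,478.6403
  3     1,000.00       872.5339     2,617.6017      10,470.4066
  4     1,250.00     1,042.2048     4,168.8193      20,844.0966
  5     1,250.00       995.8957     4,979.4784      29,876.8705
  6     1,250.00       951.6442     5,709.8654      39,969.0575
  7     1,250.00       909.3590     6,365.5132      50,924.1057
  8    26,250.00    18,248.0073   145,984.0585   1,313,856.5266
  Σ                 24,888.3179   172,607.1161   1,473,330.8362
P = 24,888.3179.
Convexity = Σ t(t+1)·PV / [P·(1+y)²] = 1,473,330.8362 / (24,888.3179 × 1.095162) = 54.05380.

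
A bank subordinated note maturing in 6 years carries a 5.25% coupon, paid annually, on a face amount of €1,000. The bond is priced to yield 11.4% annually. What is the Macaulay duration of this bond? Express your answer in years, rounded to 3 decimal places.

Periodic yield y = 0.114. Discount each cash flow and weight by its year:
  t   CF        PV=CF/(1+0.114)^t    t·PV
  1        52.50        47.1275        47.1275
  2        52.50        42.3047        84.6095
  3        52.50        37.9755       113.9266
  4        52.50        34.0893       136.3573
  5        52.50        30.6008       153.0042
  6     1,052.50       550.6948     3,304.1687
  Σ                    742.7927     3,839.1937
Price P = Σ PV = 742.7927.
Macaulay duration = Σ(t·PV) / P = 3,839.1937 / 742.7927 = 5.16859 years.

5.169 years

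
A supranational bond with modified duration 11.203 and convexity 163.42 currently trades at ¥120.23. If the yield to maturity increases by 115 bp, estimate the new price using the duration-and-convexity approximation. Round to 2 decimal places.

¥106.04

Duration effect: -D_mod·Δy = -11.203 × (+0.0115) = -0.1288345
Convexity effect: ½·C·(Δy)² = 0.5 × 163.42 × (0.0115)² = +0.0108061475
ΔP/P ≈ -0.1288345 + 0.0108061475 = -0.1180283525
New price ≈ 120.23 × (1 - 0.1180283525) = 106.039451178925.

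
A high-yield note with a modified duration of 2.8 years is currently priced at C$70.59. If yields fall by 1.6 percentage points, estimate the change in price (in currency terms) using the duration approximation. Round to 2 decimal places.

+C$3.16

Duration approximation: ΔP/P ≈ -D_mod · Δy = -2.8 × (-0.016) = +0.044800.
ΔP ≈ 70.59 × (+0.044800) = +3.162432.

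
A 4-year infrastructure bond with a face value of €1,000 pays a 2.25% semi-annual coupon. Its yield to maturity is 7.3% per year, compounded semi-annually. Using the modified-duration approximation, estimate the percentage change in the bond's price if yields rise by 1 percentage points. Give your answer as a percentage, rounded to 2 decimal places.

-3.69%

Periodic yield y = 0.0365. Modified duration first:
  t   CF        PV=CF/(1+0.0365)^t    t·PV
  1        11.25        10.8538        10.8538
  2        11.25        10.4716        20.9432
  3        11.25        10.1029        30.3086
  4        11.25         9.7471        38.9884
  5        11.25         9.4039        47.0193
  6        11.25         9.0727        54.4362
  7        11.25         8.7532        61.2725
  8     1,011.25       759.1089     6,072.8712
  Σ                    827.5141     6,336.6932
P = 827.5141; D_Mac = 7.65750 half-year periods = 3.82875 yrs; D_mod = 3.82875/(1+0.0365) = 3.69392 yrs.
ΔP/P ≈ -D_mod · Δy = -3.69392 × (+0.01) = -0.036939 = -3.6939%.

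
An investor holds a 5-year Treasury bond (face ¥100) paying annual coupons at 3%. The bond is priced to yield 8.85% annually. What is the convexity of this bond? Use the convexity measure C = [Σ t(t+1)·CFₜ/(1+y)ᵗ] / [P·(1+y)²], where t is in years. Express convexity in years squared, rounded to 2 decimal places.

23.12

With y = 0.0885:
  t   CF        PV=CF/(1+0.0885)^t    t·PV        t(t+1)·PV
  1         3.00         2.7561         2.7561           5.5122
  2         3.00         2.5320         5.0640          15.1920
  3         3.00         2.3261         6.9784          27.9137
  4         3.00         2.1370         8.5481          42.7403
  5       103.00        67.4055       337.0273       2,022.1637
  Σ                     77.1567       360.3739       2,113.5219
P = 77.1567.
Convexity = Σ t(t+1)·PV / [P·(1+y)²] = 2,113.5219 / (77.1567 × 1.184832) = 23.11938.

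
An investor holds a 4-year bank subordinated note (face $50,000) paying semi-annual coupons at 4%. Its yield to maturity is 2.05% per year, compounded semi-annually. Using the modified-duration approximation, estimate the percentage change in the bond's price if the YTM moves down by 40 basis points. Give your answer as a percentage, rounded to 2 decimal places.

+1.48%

Periodic yield y = 0.01025. Modified duration first:
  t   CF        PV=CF/(1+0.01025)^t    t·PV
  1     1,000.00       989.8540       989.8540
  2     1,000.00       979.8109     1,959.6219
  3     1,000.00       969.8698     2,909.6093
  4     1,000.00       960.0295     3,840.1179
  5     1,000.00       950.2890     4,751.4450
  6     1,000.00       940.6474     5,643.8842
  7     1,000.00       931.1036     6,517.7249
  8    51,000.00    47,004.4855   376,035.8838
  Σ                 53,726.0896   402,648.1410
P = 53,726.0896; D_Mac = 7.49446 half-year periods = 3.74723 yrs; D_mod = 3.74723/(1+0.01025) = 3.70921 yrs.
ΔP/P ≈ -D_mod · Δy = -3.70921 × (-0.004) = +0.014837 = +1.4837%.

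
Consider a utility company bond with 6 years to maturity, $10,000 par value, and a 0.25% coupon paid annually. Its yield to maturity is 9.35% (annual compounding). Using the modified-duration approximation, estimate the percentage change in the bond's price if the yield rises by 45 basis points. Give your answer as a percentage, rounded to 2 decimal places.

Periodic yield y = 0.0935. Modified duration first:
  t   CF        PV=CF/(1+0.0935)^t    t·PV
  1        25.00        22.8624        22.8624
  2        25.00        20.9075        41.8150
  3        25.00        19.1198        57.3594
  4        25.00        17.4850        69.9399
  5        25.00        15.9899        79.9496
  6    10,025.00     5,863.6988    35,182.1931
  Σ                  5,960.0634    35,454.1193
P = 5,960.0634; D_Mac = 5.94861 yrs; D_mod = 5.94861/(1+0.0935) = 5.43998 yrs.
ΔP/P ≈ -D_mod · Δy = -5.43998 × (+0.0045) = -0.024480 = -2.4480%.

-2.45%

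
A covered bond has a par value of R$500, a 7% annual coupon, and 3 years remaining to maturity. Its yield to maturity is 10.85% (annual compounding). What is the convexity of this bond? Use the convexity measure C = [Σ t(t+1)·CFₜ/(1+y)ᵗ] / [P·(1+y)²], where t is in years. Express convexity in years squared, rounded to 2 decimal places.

8.89

With y = 0.1085:
  t   CF        PV=CF/(1+0.1085)^t    t·PV        t(t+1)·PV
  1        35.00        31.5742        31.5742          63.1484
  2        35.00        28.4837        56.9674         170.9023
  3       535.00       392.7776     1,178.3327       4,713.3310
  Σ                    452.8355     1,266.8744       4,947.3817
P = 452.8355.
Convexity = Σ t(t+1)·PV / [P·(1+y)²] = 4,947.3817 / (452.8355 × 1.228772) = 8.89127.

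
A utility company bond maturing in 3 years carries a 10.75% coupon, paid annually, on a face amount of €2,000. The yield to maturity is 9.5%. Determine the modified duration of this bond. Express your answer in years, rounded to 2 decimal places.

2.49 years

Periodic yield y = 0.095. First find Macaulay duration:
  t   CF        PV=CF/(1+0.095)^t    t·PV
  1       215.00       196.3470       196.3470
  2       215.00       179.3124       358.6247
  3     2,215.00     1,687.0633     5,061.1898
  Σ                  2,062.7227     5,616.1616
P = 2,062.7227; Macaulay duration = 5,616.1616 / 2,062.7227 = 2.72269 years.
Modified duration = D_Mac / (1 + y) = 2.72269 / 1.095 = 2.48648 years.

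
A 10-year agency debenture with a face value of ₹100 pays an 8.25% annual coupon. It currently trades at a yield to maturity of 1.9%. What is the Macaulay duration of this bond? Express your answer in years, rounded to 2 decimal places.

Periodic yield y = 0.019. Discount each cash flow and weight by its year:
  t   CF        PV=CF/(1+0.019)^t    t·PV
  1         8.25         8.0962         8.0962
  2         8.25         7.9452        15.8904
  3         8.25         7.7971        23.3912
  4         8.25         7.6517        30.6067
  5         8.25         7.5090        37.5451
  6         8.25         7.3690        44.2140
  7         8.25         7.2316        50.6212
  8         8.25         7.0968        56.7741
  9         8.25         6.9644        62.6800
  10      108.25        89.6780       896.7803
  Σ                    157.3390     1,226.5993
Price P = Σ PV = 157.3390.
Macaulay duration = Σ(t·PV) / P = 1,226.5993 / 157.3390 = 7.79590 years.

7.80 years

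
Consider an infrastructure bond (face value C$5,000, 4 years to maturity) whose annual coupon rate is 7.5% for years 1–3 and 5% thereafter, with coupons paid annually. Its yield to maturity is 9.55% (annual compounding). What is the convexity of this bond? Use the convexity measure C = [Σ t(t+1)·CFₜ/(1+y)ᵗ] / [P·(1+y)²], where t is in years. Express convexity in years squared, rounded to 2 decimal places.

With y = 0.0955:
  t   CF        PV=CF/(1+0.0955)^t    t·PV        t(t+1)·PV
  1       375.00       342.3094       342.3094         684.6189
  2       375.00       312.4687       624.9374       1,874.8121
  3       375.00       285.2293       855.6879       3,422.7515
  4     5,250.00     3,645.1028    14,580.4110      72,902.0551
  Σ                  4,585.1102    16,403.3457      78,884.2377
P = 4,585.1102.
Convexity = Σ t(t+1)·PV / [P·(1+y)²] = 78,884.2377 / (4,585.1102 × 1.200120) = 14.33559.

14.34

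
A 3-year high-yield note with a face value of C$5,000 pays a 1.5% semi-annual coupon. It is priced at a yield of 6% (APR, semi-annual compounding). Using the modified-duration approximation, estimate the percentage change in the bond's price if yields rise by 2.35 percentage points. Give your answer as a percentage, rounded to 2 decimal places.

-6.71%

Periodic yield y = 0.03. Modified duration first:
  t   CF        PV=CF/(1+0.03)^t    t·PV
  1        37.50        36.4078        36.4078
  2        37.50        35.3473        70.6947
  3        37.50        34.3178       102.9534
  4        37.50        33.3183       133.2731
  5        37.50        32.3478       161.7391
  6     5,037.50     4,218.8269    25,312.9617
  Σ                  4,390.5660    25,818.0298
P = 4,390.5660; D_Mac = 5.88034 half-year periods = 2.94017 yrs; D_mod = 2.94017/(1+0.03) = 2.85453 yrs.
ΔP/P ≈ -D_mod · Δy = -2.85453 × (+0.0235) = -0.067082 = -6.7082%.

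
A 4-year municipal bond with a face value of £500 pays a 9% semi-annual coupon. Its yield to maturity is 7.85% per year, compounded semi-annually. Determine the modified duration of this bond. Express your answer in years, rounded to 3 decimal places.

3.328 years

Periodic yield y = 0.03925. First find Macaulay duration:
  t   CF        PV=CF/(1+0.03925)^t    t·PV
  1        22.50        21.6502        21.6502
  2        22.50        20.8326        41.6651
  3        22.50        20.0458        60.1373
  4        22.50        19.2887        77.1547
  5        22.50        18.5602        92.8009
  6        22.50        17.8592       107.1553
  7        22.50        17.1847       120.2930
  8       522.50       383.9954     3,071.9633
  Σ                    519.4167     3,592.8198
P = 519.4167; Macaulay duration = 3,592.8198 / 519.4167 = 6.91703 half-year periods = 3.45851 years.
Modified duration = D_Mac / (1 + y) = 3.45851 / 1.03925 = 3.32789 years.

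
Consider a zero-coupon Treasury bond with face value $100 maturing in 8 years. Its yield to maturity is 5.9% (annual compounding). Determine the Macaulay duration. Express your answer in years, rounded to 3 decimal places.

A zero-coupon bond has a single cash flow at maturity, so its Macaulay duration equals its maturity: 8 years.

8.000 years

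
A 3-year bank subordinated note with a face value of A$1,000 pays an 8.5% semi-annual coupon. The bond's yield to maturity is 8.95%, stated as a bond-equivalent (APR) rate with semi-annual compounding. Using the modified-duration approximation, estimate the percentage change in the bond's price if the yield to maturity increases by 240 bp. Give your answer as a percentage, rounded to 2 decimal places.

Periodic yield y = 0.04475. Modified duration first:
  t   CF        PV=CF/(1+0.04475)^t    t·PV
  1        42.50        40.6796        40.6796
  2        42.50        38.9372        77.8743
  3        42.50        37.2693       111.8080
  4        42.50        35.6730       142.6919
  5        42.50        34.1450       170.7250
  6     1,042.50       801.6814     4,810.0881
  Σ                    988.3854     5,353.8670
P = 988.3854; D_Mac = 5.41678 half-year periods = 2.70839 yrs; D_mod = 2.70839/(1+0.04475) = 2.59238 yrs.
ΔP/P ≈ -D_mod · Δy = -2.59238 × (+0.024) = -0.062217 = -6.2217%.

-6.22%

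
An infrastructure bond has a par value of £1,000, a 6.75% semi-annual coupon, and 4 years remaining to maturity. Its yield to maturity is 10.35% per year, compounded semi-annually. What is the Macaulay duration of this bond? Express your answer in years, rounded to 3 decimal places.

3.539 years

Periodic yield y = 0.05175. Discount each cash flow and weight by its period:
  t   CF        PV=CF/(1+0.05175)^t    t·PV
  1        33.75        32.0894        32.0894
  2        33.75        30.5105        61.0209
  3        33.75        29.0092        87.0277
  4        33.75        27.5819       110.3275
  5        33.75        26.2247       131.1237
  6        33.75        24.9344       149.6063
  7        33.75        23.7075       165.9526
  8     1,033.75       690.4232     5,523.3854
  Σ                    884.4807     6,260.5335
Price P = Σ PV = 884.4807.
Macaulay duration = Σ(t·PV) / P = 6,260.5335 / 884.4807 = 7.07820 half-year periods.
In years: 7.07820 / 2 = 3.53910 years.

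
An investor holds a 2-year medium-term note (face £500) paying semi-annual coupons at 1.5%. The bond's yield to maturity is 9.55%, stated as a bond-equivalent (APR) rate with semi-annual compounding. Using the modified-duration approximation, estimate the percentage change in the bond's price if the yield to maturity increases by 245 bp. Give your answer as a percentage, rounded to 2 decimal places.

-4.62%

Periodic yield y = 0.04775. Modified duration first:
  t   CF        PV=CF/(1+0.04775)^t    t·PV
  1         3.75         3.5791         3.5791
  2         3.75         3.4160         6.8320
  3         3.75         3.2603         9.7809
  4       503.75       418.0078     1,672.0312
  Σ                    428.2632     1,692.2232
P = 428.2632; D_Mac = 3.95136 half-year periods = 1.97568 yrs; D_mod = 1.97568/(1+0.04775) = 1.88564 yrs.
ΔP/P ≈ -D_mod · Δy = -1.88564 × (+0.0245) = -0.046198 = -4.6198%.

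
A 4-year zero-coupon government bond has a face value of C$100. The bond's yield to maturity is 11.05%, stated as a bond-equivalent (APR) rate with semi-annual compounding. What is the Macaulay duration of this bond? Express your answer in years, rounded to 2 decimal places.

A zero-coupon bond has a single cash flow at maturity, so its Macaulay duration equals its maturity: 4 years.
(Equivalently: 8 semi-annual periods ÷ 2 = 4 years.)

4.00 years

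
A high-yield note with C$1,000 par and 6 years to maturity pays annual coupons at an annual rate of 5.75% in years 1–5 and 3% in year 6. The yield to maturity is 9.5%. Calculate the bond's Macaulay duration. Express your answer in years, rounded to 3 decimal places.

5.142 years

Periodic yield y = 0.095. Discount each cash flow and weight by its year:
  t   CF        PV=CF/(1+0.095)^t    t·PV
  1        57.50        52.5114        52.5114
  2        57.50        47.9556        95.9113
  3        57.50        43.7951       131.3853
  4        57.50        39.9955       159.9821
  5        57.50        36.5256       182.6280
  6     1,030.00       597.5201     3,585.1205
  Σ                    818.3033     4,207.5385
Price P = Σ PV = 818.3033.
Macaulay duration = Σ(t·PV) / P = 4,207.5385 / 818.3033 = 5.14178 years.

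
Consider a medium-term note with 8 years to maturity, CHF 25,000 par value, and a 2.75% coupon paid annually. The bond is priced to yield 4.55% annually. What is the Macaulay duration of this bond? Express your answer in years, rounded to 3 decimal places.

7.233 years

Periodic yield y = 0.0455. Discount each cash flow and weight by its year:
  t   CF        PV=CF/(1+0.0455)^t    t·PV
  1       687.50       657.5801       657.5801
  2       687.50       628.9623     1,257.9246
  3       687.50       601.5900     1,804.7699
  4       687.50       575.4089     2,301.6355
  5       687.50       550.3672     2,751.8358
  6       687.50       526.4153     3,158.4916
  7       687.50       503.5058     3,524.5403
  8    25,687.50    17,994.0756   143,952.6052
  Σ                 22,037.9051   159,409.3831
Price P = Σ PV = 22,037.9051.
Macaulay duration = Σ(t·PV) / P = 159,409.3831 / 22,037.9051 = 7.23342 years.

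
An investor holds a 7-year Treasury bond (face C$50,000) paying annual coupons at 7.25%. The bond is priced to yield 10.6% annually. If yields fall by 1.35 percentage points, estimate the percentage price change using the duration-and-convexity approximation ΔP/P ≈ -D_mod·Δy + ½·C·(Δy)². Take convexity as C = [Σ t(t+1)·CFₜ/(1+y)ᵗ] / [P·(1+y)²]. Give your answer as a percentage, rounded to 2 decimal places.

+7.14%

With y = 0.106:
  t   CF        PV=CF/(1+0.106)^t    t·PV        t(t+1)·PV
  1     3,625.00     3,277.5769     3,277.5769       6,555.1537
  2     3,625.00     2,963.4510     5,926.9021      17,780.7063
  3     3,625.00     2,679.4313     8,038.2940      32,153.1759
  4     3,625.00     2,422.6323     9,690.5292      48,452.6460
  5     3,625.00     2,190.4451    10,952.2256      65,713.3535
  6     3,625.00     1,980.5110    11,883.0657      83,181.4601
  7    53,625.00    26,489.9669   185,429.7686   1,483,438.1491
  Σ                 42,004.0145   235,198.3621   1,737,274.6445
P = 42,004.0145; D_Mac = 5.59943 yrs; D_mod = 5.06277 yrs; C = 33.81173.
Duration effect: -5.06277 × (-0.0135) = +0.068347
Convexity effect: 0.5 × 33.81173 × (-0.0135)² = +0.0030811
ΔP/P ≈ +0.068347 + 0.0030811 = +0.071429 = +7.1429%.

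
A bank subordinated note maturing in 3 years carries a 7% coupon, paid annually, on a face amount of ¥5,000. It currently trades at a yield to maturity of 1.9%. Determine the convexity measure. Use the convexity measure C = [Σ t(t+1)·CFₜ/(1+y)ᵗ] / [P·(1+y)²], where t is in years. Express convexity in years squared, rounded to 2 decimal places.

10.64

With y = 0.019:
  t   CF        PV=CF/(1+0.019)^t    t·PV        t(t+1)·PV
  1       350.00       343.4740       343.4740         686.9480
  2       350.00       337.0697       674.1393       2,022.4180
  3     5,350.00     5,056.2813    15,168.8440      60,675.3760
  Σ                  5,736.8250    16,186.4573      63,384.7420
P = 5,736.8250.
Convexity = Σ t(t+1)·PV / [P·(1+y)²] = 63,384.7420 / (5,736.8250 × 1.038361) = 10.64057.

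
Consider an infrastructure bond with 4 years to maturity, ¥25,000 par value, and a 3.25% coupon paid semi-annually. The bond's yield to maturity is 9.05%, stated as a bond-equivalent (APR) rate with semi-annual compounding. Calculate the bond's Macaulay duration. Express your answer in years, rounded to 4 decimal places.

Periodic yield y = 0.04525. Discount each cash flow and weight by its period:
  t   CF        PV=CF/(1+0.04525)^t    t·PV
  1       406.25       388.6630       388.6630
  2       406.25       371.8374       743.6747
  3       406.25       355.7401     1,067.2204
  4       406.25       340.3397     1,361.3590
  5       406.25       325.6061     1,628.0304
  6       406.25       311.5102     1,869.0614
  7       406.25       298.0246     2,086.1723
  8    25,406.25    17,831.1420   142,649.1356
  Σ                 20,222.8631   151,793.3168
Price P = Σ PV = 20,222.8631.
Macaulay duration = Σ(t·PV) / P = 151,793.3168 / 20,222.8631 = 7.50603 half-year periods.
In years: 7.50603 / 2 = 3.75301 years.

3.7530 years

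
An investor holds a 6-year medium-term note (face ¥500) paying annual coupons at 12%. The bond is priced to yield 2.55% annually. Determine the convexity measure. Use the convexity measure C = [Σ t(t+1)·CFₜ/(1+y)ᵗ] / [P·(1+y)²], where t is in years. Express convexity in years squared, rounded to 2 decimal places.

With y = 0.0255:
  t   CF        PV=CF/(1+0.0255)^t    t·PV        t(t+1)·PV
  1        60.00        58.5080        58.5080         117.0161
  2        60.00        57.0532       114.1064         342.3191
  3        60.00        55.6345       166.9035         667.6141
  4        60.00        54.2511       217.0044       1,085.0221
  5        60.00        52.9021       264.5105       1,587.0631
  6       560.00       481.4753     2,888.8520      20,221.9638
  Σ                    759.8243     3,709.8849      24,020.9983
P = 759.8243.
Convexity = Σ t(t+1)·PV / [P·(1+y)²] = 24,020.9983 / (759.8243 × 1.051650) = 30.06122.

30.06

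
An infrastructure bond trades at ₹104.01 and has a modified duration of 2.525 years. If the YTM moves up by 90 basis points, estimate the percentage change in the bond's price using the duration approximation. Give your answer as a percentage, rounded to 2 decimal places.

Duration approximation: ΔP/P ≈ -D_mod · Δy = -2.525 × (+0.009) = -0.022725.
As a percentage: -2.2725%.

-2.27%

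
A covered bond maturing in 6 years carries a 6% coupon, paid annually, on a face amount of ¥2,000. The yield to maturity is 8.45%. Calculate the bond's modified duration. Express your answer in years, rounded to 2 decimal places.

4.76 years

Periodic yield y = 0.0845. First find Macaulay duration:
  t   CF        PV=CF/(1+0.0845)^t    t·PV
  1       120.00       110.6501       110.6501
  2       120.00       102.0286       204.0573
  3       120.00        94.0790       282.2369
  4       120.00        86.7487       346.9948
  5       120.00        79.9896       399.9479
  6     2,120.00     1,303.0423     7,818.2540
  Σ                  1,776.5383     9,162.1410
P = 1,776.5383; Macaulay duration = 9,162.1410 / 1,776.5383 = 5.15730 years.
Modified duration = D_Mac / (1 + y) = 5.15730 / 1.0845 = 4.75546 years.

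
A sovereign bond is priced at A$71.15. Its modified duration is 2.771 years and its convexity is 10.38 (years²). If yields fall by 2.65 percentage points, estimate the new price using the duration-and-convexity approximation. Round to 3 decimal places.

A$76.634

Duration effect: -D_mod·Δy = -2.771 × (-0.0265) = +0.0734315
Convexity effect: ½·C·(Δy)² = 0.5 × 10.38 × (-0.0265)² = +0.0036446775
ΔP/P ≈ +0.0734315 + 0.0036446775 = +0.0770761775
New price ≈ 71.15 × (1 + 0.0770761775) = 76.633970029125.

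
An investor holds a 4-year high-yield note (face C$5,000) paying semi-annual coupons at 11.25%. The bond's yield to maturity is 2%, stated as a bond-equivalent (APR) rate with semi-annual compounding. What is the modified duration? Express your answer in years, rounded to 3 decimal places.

Periodic yield y = 0.01. First find Macaulay duration:
  t   CF        PV=CF/(1+0.01)^t    t·PV
  1       281.25       278.4653       278.4653
  2       281.25       275.7083       551.4165
  3       281.25       272.9785       818.9354
  4       281.25       270.2757     1,081.1029
  5       281.25       267.5997     1,337.9986
  6       281.25       264.9502     1,589.7013
  7       281.25       262.3270     1,836.2887
  8     5,281.25     4,877.1458    39,017.1661
  Σ                  6,769.4505    46,511.0750
P = 6,769.4505; Macaulay duration = 46,511.0750 / 6,769.4505 = 6.87073 half-year periods = 3.43537 years.
Modified duration = D_Mac / (1 + y) = 3.43537 / 1.01 = 3.40135 years.

3.401 years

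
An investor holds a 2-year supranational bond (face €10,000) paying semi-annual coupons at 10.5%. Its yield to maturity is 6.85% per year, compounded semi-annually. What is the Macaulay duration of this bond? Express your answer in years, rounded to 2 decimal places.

Periodic yield y = 0.03425. Discount each cash flow and weight by its period:
  t   CF        PV=CF/(1+0.03425)^t    t·PV
  1       525.00       507.6142       507.6142
  2       525.00       490.8042       981.6083
  3       525.00       474.5508     1,423.6524
  4    10,525.00     9,198.5630    36,794.2519
  Σ                 10,671.5322    39,707.1269
Price P = Σ PV = 10,671.5322.
Macaulay duration = Σ(t·PV) / P = 39,707.1269 / 10,671.5322 = 3.72085 half-year periods.
In years: 3.72085 / 2 = 1.86042 years.

1.86 years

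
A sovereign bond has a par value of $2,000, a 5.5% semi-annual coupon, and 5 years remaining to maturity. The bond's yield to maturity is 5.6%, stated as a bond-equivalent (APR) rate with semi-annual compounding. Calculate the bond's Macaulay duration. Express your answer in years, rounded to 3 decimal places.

Periodic yield y = 0.028. Discount each cash flow and weight by its period:
  t   CF        PV=CF/(1+0.028)^t    t·PV
  1        55.00        53.5019        53.5019
  2        55.00        52.0447       104.0894
  3        55.00        50.6271       151.8814
  4        55.00        49.2482       196.9927
  5        55.00        47.9068       239.5340
  6        55.00        46.6019       279.6116
  7        55.00        45.3326       317.3284
  8        55.00        44.0979       352.7831
  9        55.00        42.8968       386.0710
  10    2,055.00     1,559.1241    15,591.2408
  Σ                  1,991.3821    17,673.0344
Price P = Σ PV = 1,991.3821.
Macaulay duration = Σ(t·PV) / P = 17,673.0344 / 1,991.3821 = 8.87476 half-year periods.
In years: 8.87476 / 2 = 4.43738 years.

4.437 years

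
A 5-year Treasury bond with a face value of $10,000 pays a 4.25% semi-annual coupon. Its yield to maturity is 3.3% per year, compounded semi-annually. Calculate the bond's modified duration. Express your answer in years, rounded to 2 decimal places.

Periodic yield y = 0.0165. First find Macaulay duration:
  t   CF        PV=CF/(1+0.0165)^t    t·PV
  1       212.50       209.0507       209.0507
  2       212.50       205.6573       411.3146
  3       212.50       202.3191       606.9572
  4       212.50       199.0350       796.1399
  5       212.50       195.8042       979.0210
  6       212.50       192.6259     1,155.7553
  7       212.50       189.4991     1,326.4940
  8       212.50       186.4232     1,491.3853
  9       212.50       183.3971     1,650.5740
  10   10,212.50     8,670.7814    86,707.8145
  Σ                 10,434.5930    95,334.5065
P = 10,434.5930; Macaulay duration = 95,334.5065 / 10,434.5930 = 9.13639 half-year periods = 4.56819 years.
Modified duration = D_Mac / (1 + y) = 4.56819 / 1.0165 = 4.49404 years.

4.49 years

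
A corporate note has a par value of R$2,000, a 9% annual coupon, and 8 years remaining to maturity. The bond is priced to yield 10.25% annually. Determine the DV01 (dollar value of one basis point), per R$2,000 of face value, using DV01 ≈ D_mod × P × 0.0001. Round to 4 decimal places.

Periodic yield y = 0.1025.
  t   CF        PV=CF/(1+0.1025)^t    t·PV
  1       180.00       163.2653       163.2653
  2       180.00       148.0864       296.1729
  3       180.00       134.3188       402.9563
  4       180.00       121.8311       487.3243
  5       180.00       110.5044       552.5219
  6       180.00       100.2307       601.3844
  7       180.00        90.9122       636.3856
  8     2,180.00       998.6831     7,989.4649
  Σ                  1,867.8321    11,129.4758
P = 1,867.8321; D_Mac = 5.95850 yrs; D_mod = 5.40453 yrs.
DV01 ≈ 5.40453 × 1,867.8321 × 0.0001 = 1.009476.

R$1.0095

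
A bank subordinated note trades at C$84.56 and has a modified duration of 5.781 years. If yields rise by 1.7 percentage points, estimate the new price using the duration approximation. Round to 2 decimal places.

C$76.25

Duration approximation: ΔP/P ≈ -D_mod · Δy = -5.781 × (+0.017) = -0.098277.
New price ≈ 84.56 × (1 - 0.098277) = 76.24969688.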